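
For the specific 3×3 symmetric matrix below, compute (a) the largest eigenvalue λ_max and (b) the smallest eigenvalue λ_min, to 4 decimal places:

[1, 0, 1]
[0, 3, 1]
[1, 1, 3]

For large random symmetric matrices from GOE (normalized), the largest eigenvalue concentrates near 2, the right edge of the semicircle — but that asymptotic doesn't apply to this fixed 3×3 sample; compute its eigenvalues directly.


Since M is real symmetric, all three eigenvalues are real; they are the roots of det(λI − M) = λ³ − (tr M) λ² + s λ − det M, where s is the sum of the principal 2×2 minors.
tr M = 1 + 3 + 3 = 7.
s = (1·3 − 0²) + (1·3 − 1²) + (3·3 − 1²) = 3 + 2 + 8 = 13.
det M (expand along row 1) = 1·8 − 0·(-1) + 1·(-3) = 5.
Characteristic polynomial: λ³ − 7λ² + 13λ − 5 = 0.
Substitute λ = y + (tr M)/3 = y + 2.333333 to remove the quadratic term: y³ + p·y + q = 0 with p = s − (tr M)²/3 = -3.333333 and q = −2(tr M)³/27 + (tr M)·s/3 − det M = -0.074074.
Three real roots ⇒ use the trigonometric (Viète) form: r = 2√(−p/3) = 2.108185, φ = arccos(3q/(p·r)) = arccos(0.031623) = 1.539168 rad.
y_k = r·cos(φ/3 − 2πk/3) for k = 0, 1, 2 gives y = 1.836753, -0.022226, -1.814528.
λ_k = y_k + 2.333333 gives λ = 4.1701, 2.3111, 0.5188 (check: the sum is 7.0000 = tr M).

Hence λ_max = 4.1701 and λ_min = 0.5188.


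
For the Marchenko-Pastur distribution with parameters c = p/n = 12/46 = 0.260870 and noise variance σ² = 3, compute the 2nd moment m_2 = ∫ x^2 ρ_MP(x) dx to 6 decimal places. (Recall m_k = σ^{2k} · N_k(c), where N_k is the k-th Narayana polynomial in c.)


E[X²] = σ⁴ (1 + c) (second MP moment). With σ² = 3 (so σ⁴ = 9) and c = 12/46 = 0.260870: E[X²] = 9 · (1 + 0.260870) = 9 · 1.260870.

So E[X^2] = 11.347826.


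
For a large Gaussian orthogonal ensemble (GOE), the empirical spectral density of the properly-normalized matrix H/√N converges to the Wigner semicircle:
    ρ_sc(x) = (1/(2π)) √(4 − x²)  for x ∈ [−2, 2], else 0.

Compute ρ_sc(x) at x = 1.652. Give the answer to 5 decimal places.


ρ_sc(x) = (1/(2π)) √(4 − x²). With x = 1.652:
  4 − x² = 4 − (1.652)² = 4 − 2.729104 = 1.270896.
  √(4 − x²) = 1.127340.
  1/(2π) = 0.159155.
  ρ_sc(1.652) = 0.159155 · 1.127340 = 0.179422.

Rounded to 5 decimal places: ρ_sc(1.652) ≈ 0.17942.


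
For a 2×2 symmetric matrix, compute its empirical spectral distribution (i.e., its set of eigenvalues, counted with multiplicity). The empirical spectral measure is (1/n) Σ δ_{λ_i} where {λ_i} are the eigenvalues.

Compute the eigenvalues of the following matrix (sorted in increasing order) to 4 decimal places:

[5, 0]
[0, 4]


Since M is real symmetric, both eigenvalues are real; they are the roots of det(λI − M) = λ² − (tr M) λ + det M.
tr M = 5 + 4 = 9.
det M = 5·4 − 0² = 20 − 0 = 20.
Characteristic polynomial: λ² − 9λ + 20 = 0.
Discriminant Δ = (tr M)² − 4·det M = 81 − 80 = 1; √Δ = 1.000000.
λ = (tr M ± √Δ)/2 = (9 ± 1.000000)/2, giving (tr M − √Δ)/2 = 4.0000 and (tr M + √Δ)/2 = 5.0000.

Eigenvalues sorted in increasing order: [4.0000, 5.0000].


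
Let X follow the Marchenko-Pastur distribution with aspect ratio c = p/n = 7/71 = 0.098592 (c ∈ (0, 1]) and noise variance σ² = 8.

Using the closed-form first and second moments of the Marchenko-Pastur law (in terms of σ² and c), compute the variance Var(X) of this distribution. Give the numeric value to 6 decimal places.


Recall the MP moments m_1 = E[X] = σ² and m_2 = E[X²] = σ⁴ (1 + c).
m_1 = E[X] = σ² = 8, so m_1² = 64.
m_2 = E[X²] = σ⁴ (1 + c) = 64 · (1 + 0.098592) = 64 · 1.098592 = 70.309859.
(Note m_2 − m_1² simplifies to c · σ⁴ = 0.098592 · 64.)

Var(X) = m_2 − m_1² = 70.309859 − 64 = 6.309859.


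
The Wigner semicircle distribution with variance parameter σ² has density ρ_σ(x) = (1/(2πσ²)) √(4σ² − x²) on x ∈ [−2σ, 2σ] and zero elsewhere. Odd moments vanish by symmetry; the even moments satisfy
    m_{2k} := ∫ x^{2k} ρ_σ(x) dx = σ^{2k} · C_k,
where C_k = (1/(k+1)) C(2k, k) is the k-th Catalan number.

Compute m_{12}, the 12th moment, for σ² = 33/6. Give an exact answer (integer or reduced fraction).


By the scaled semicircle moment identity, m_{2k} = σ^{2k} · C_k with k = 6.
C_6 = (1/(k+1)) · C(2k, k) = (1/7) · C(12, 6) = (1/7) · 924 = 132.
σ^{2k} = (σ²)^k = (33/6)^6 = 1771561/64.

Therefore m_{12} = σ^{12} · C_6 = (1771561/64) · 132 = 58461513/16.


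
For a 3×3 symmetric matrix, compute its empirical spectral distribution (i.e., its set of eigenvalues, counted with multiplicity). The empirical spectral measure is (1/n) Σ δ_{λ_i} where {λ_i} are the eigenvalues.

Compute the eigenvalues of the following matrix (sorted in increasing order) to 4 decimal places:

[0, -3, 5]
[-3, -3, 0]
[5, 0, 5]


Since M is real symmetric, all three eigenvalues are real; they are the roots of det(λI − M) = λ³ − (tr M) λ² + s λ − det M, where s is the sum of the principal 2×2 minors.
tr M = 0 + (-3) + 5 = 2.
s = (0·(-3) − (-3)²) + (0·5 − 5²) + ((-3)·5 − 0²) = -9 + (-25) + (-15) = -49.
det M (expand along row 1) = 0·(-15) − (-3)·(-15) + 5·15 = 30.
Characteristic polynomial: λ³ − 2λ² − 49λ − 30 = 0.
Substitute λ = y + (tr M)/3 = y + 0.666667 to remove the quadratic term: y³ + p·y + q = 0 with p = s − (tr M)²/3 = -50.333333 and q = −2(tr M)³/27 + (tr M)·s/3 − det M = -63.259259.
Three real roots ⇒ use the trigonometric (Viète) form: r = 2√(−p/3) = 8.192137, φ = arccos(3q/(p·r)) = arccos(0.460249) = 1.092521 rad.
y_k = r·cos(φ/3 − 2πk/3) for k = 0, 1, 2 gives y = 7.654884, -1.300507, -6.354377.
λ_k = y_k + 0.666667 gives λ = 8.3216, -0.6338, -5.6877 (check: the sum is 2.0000 = tr M).

Eigenvalues sorted in increasing order: [-5.6877, -0.6338, 8.3216].


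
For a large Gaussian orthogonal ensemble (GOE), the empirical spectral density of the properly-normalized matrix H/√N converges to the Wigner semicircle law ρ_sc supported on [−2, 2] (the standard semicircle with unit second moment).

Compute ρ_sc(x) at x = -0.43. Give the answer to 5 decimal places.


ρ_sc(x) = (1/(2π)) √(4 − x²). With x = -0.43:
  4 − x² = 4 − (-0.43)² = 4 − 0.184900 = 3.815100.
  √(4 − x²) = 1.953228.
  1/(2π) = 0.159155.
  ρ_sc(-0.43) = 0.159155 · 1.953228 = 0.310866.

Rounded to 5 decimal places: ρ_sc(-0.43) ≈ 0.31087.


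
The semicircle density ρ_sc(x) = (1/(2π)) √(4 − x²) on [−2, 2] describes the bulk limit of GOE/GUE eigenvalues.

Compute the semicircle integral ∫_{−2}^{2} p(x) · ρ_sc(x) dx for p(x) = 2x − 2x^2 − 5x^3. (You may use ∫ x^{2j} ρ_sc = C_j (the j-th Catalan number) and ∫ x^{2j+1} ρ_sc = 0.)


Write p(x) = Σ a_i x^i, split into monomials and integrate each against ρ_sc separately.
Using ∫ x^{2j} ρ_sc = C_j = (1/(j+1)) C(2j, j) (Catalan numbers) and ∫ x^{2j+1} ρ_sc = 0 (odd monomials vanish by symmetry):
  i = 1 (odd): ∫ x^1 ρ_sc = 0 (vanishes)
  i = 2 (even): a_2 · C_{1} = -2 · 1 = -2
  i = 3 (odd): ∫ x^3 ρ_sc = 0 (vanishes)

Summing the contributions: ∫_{−2}^{2} p(x) ρ_sc(x) dx = -2.


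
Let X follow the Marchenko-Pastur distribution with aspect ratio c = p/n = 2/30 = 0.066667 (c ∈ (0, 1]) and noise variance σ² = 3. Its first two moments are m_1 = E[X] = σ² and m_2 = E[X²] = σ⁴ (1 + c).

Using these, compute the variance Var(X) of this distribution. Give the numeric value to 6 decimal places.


m_1 = E[X] = σ² = 3, so m_1² = 9.
m_2 = E[X²] = σ⁴ (1 + c) = 9 · (1 + 0.066667) = 9 · 1.066667 = 9.600000.
(Note m_2 − m_1² simplifies to c · σ⁴ = 0.066667 · 9.)

Var(X) = m_2 − m_1² = 9.600000 − 9 = 0.600000.


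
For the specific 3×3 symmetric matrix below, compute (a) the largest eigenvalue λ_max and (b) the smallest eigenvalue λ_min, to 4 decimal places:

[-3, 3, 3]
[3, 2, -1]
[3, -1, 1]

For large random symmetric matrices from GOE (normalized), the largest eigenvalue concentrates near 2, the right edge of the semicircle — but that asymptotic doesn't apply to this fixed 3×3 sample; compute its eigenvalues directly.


Since M is real symmetric, all three eigenvalues are real; they are the roots of det(λI − M) = λ³ − (tr M) λ² + s λ − det M, where s is the sum of the principal 2×2 minors.
tr M = -3 + 2 + 1 = 0.
s = ((-3)·2 − 3²) + ((-3)·1 − 3²) + (2·1 − (-1)²) = -15 + (-12) + 1 = -26.
det M (expand along row 1) = (-3)·1 − 3·6 + 3·(-9) = -48.
Characteristic polynomial: λ³ − 26λ + 48 = 0.
Substitute λ = y + (tr M)/3 = y + 0.000000 to remove the quadratic term: y³ + p·y + q = 0 with p = s − (tr M)²/3 = -26.000000 and q = −2(tr M)³/27 + (tr M)·s/3 − det M = 48.000000.
Three real roots ⇒ use the trigonometric (Viète) form: r = 2√(−p/3) = 5.887841, φ = arccos(3q/(p·r)) = arccos(-0.940661) = 2.795369 rad.
y_k = r·cos(φ/3 − 2πk/3) for k = 0, 1, 2 gives y = 3.511499, 2.337175, -5.848674.
λ_k = y_k + 0.000000 gives λ = 3.5115, 2.3372, -5.8487 (check: the sum is 0.0000 = tr M).

Hence λ_max = 3.5115 and λ_min = -5.8487.


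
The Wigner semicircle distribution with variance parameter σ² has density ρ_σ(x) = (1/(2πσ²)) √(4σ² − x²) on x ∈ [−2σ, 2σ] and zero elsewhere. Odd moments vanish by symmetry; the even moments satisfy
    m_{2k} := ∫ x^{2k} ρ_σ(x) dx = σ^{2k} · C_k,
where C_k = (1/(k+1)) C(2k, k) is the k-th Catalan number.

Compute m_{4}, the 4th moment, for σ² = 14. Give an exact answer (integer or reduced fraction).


By the scaled semicircle moment identity, m_{2k} = σ^{2k} · C_k with k = 2.
C_2 = (1/(k+1)) · C(2k, k) = (1/3) · C(4, 2) = (1/3) · 6 = 2.
σ^{2k} = (σ²)^k = (14)^2 = 196.

Therefore m_{4} = σ^{4} · C_2 = 196 · 2 = 392.


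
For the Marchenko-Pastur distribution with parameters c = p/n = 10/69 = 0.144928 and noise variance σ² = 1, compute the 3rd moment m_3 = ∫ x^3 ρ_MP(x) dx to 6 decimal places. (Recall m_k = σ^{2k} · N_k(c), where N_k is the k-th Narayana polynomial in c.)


E[X³] = σ⁶ (1 + 3c + c²) (third MP moment). With σ² = 1 (so σ⁶ = 1) and c = 10/69 = 0.144928: E[X³] = 1 · (1 + 3·0.144928 + (0.144928)²) = 1 · 1.455787.

So E[X^3] = 1.455787.


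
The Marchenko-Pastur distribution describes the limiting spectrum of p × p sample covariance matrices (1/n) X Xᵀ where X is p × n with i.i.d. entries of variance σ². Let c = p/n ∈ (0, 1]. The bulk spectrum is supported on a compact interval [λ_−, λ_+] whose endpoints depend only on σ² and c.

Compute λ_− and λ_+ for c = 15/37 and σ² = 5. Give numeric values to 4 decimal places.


c = 15/37 = 0.405405; √c = 0.636715.
λ_− = σ² (1 − √c)² = 5 · (1 − 0.636715)² = 5 · (0.363285)² = 0.659882.
λ_+ = σ² (1 + √c)² = 5 · (1 + 0.636715)² = 5 · (1.636715)² = 13.394172.

Rounded to 4 decimal places: λ_− ≈ 0.6599, λ_+ ≈ 13.3942.


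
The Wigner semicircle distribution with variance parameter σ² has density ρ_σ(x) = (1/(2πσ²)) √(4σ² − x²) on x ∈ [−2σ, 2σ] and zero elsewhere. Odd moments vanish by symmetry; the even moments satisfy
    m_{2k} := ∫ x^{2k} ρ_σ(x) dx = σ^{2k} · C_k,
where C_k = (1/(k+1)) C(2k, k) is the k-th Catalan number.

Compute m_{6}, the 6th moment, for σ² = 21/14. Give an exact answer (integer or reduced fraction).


By the scaled semicircle moment identity, m_{2k} = σ^{2k} · C_k with k = 3.
C_3 = (1/(k+1)) · C(2k, k) = (1/4) · C(6, 3) = (1/4) · 20 = 5.
σ^{2k} = (σ²)^k = (21/14)^3 = 27/8.

Therefore m_{6} = σ^{6} · C_3 = (27/8) · 5 = 135/8.


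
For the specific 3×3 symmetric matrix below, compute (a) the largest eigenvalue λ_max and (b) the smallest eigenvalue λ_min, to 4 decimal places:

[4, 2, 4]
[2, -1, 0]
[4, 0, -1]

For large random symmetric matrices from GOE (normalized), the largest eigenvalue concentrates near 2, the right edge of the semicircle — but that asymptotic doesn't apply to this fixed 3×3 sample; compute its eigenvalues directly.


Since M is real symmetric, all three eigenvalues are real; they are the roots of det(λI − M) = λ³ − (tr M) λ² + s λ − det M, where s is the sum of the principal 2×2 minors.
tr M = 4 + (-1) + (-1) = 2.
s = (4·(-1) − 2²) + (4·(-1) − 4²) + ((-1)·(-1) − 0²) = -8 + (-20) + 1 = -27.
det M (expand along row 1) = 4·1 − 2·(-2) + 4·4 = 24.
Characteristic polynomial: λ³ − 2λ² − 27λ − 24 = 0.
Substitute λ = y + (tr M)/3 = y + 0.666667 to remove the quadratic term: y³ + p·y + q = 0 with p = s − (tr M)²/3 = -28.333333 and q = −2(tr M)³/27 + (tr M)·s/3 − det M = -42.592593.
Three real roots ⇒ use the trigonometric (Viète) form: r = 2√(−p/3) = 6.146363, φ = arccos(3q/(p·r)) = arccos(0.733735) = 0.746993 rad.
y_k = r·cos(φ/3 − 2πk/3) for k = 0, 1, 2 gives y = 5.956809, -1.666667, -4.290142.
λ_k = y_k + 0.666667 gives λ = 6.6235, -1.0000, -3.6235 (check: the sum is 2.0000 = tr M).

Hence λ_max = 6.6235 and λ_min = -3.6235.


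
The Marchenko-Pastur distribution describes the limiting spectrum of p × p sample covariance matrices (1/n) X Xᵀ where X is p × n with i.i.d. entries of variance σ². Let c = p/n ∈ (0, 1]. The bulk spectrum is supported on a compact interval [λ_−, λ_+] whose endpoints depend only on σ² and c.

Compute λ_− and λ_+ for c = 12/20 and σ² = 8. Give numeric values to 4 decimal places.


c = 12/20 = 0.600000; √c = 0.774597.
λ_− = σ² (1 − √c)² = 8 · (1 − 0.774597)² = 8 · (0.225403)² = 0.406453.
λ_+ = σ² (1 + √c)² = 8 · (1 + 0.774597)² = 8 · (1.774597)² = 25.193547.

Rounded to 4 decimal places: λ_− ≈ 0.4065, λ_+ ≈ 25.1935.


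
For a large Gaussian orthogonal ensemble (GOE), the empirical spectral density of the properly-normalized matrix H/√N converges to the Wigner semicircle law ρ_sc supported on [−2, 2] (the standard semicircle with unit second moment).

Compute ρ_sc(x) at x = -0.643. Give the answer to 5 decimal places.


ρ_sc(x) = (1/(2π)) √(4 − x²). With x = -0.643:
  4 − x² = 4 − (-0.643)² = 4 − 0.413449 = 3.586551.
  √(4 − x²) = 1.893819.
  1/(2π) = 0.159155.
  ρ_sc(-0.643) = 0.159155 · 1.893819 = 0.301411.

Rounded to 5 decimal places: ρ_sc(-0.643) ≈ 0.30141.


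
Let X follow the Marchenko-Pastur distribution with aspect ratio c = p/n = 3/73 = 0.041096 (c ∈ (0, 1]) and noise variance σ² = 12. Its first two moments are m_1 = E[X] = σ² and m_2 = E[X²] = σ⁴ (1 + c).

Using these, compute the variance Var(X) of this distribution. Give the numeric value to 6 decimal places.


m_1 = E[X] = σ² = 12, so m_1² = 144.
m_2 = E[X²] = σ⁴ (1 + c) = 144 · (1 + 0.041096) = 144 · 1.041096 = 149.917808.
(Note m_2 − m_1² simplifies to c · σ⁴ = 0.041096 · 144.)

Var(X) = m_2 − m_1² = 149.917808 − 144 = 5.917808.


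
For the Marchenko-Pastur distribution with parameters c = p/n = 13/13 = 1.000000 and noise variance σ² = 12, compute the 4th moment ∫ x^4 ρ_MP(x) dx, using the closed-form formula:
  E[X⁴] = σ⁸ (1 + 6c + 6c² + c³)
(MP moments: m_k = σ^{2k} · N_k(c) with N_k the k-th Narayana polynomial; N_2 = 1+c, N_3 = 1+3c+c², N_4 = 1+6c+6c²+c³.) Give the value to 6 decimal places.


E[X⁴] = σ⁸ (1 + 6c + 6c² + c³) (fourth MP moment). With σ² = 12 (so σ⁸ = 20736) and c = 13/13 = 1.000000: E[X⁴] = 20736 · (1 + 6·1.000000 + 6·(1.000000)² + (1.000000)³) = 20736 · 14.000000.

So E[X^4] = 290304.000000.


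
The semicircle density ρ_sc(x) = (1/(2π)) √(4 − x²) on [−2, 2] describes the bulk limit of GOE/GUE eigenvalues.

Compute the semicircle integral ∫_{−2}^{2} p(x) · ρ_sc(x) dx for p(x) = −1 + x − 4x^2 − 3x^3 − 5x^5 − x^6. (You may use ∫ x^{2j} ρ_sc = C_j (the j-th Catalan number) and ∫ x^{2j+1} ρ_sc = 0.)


Write p(x) = Σ a_i x^i, split into monomials and integrate each against ρ_sc separately.
Using ∫ x^{2j} ρ_sc = C_j = (1/(j+1)) C(2j, j) (Catalan numbers) and ∫ x^{2j+1} ρ_sc = 0 (odd monomials vanish by symmetry):
  i = 0 (even): a_0 · C_{0} = -1 · 1 = -1
  i = 1 (odd): ∫ x^1 ρ_sc = 0 (vanishes)
  i = 2 (even): a_2 · C_{1} = -4 · 1 = -4
  i = 3 (odd): ∫ x^3 ρ_sc = 0 (vanishes)
  i = 5 (odd): ∫ x^5 ρ_sc = 0 (vanishes)
  i = 6 (even): a_6 · C_{3} = -1 · 5 = -5

Summing the contributions: ∫_{−2}^{2} p(x) ρ_sc(x) dx = (-1) + (-4) + (-5) = -10.


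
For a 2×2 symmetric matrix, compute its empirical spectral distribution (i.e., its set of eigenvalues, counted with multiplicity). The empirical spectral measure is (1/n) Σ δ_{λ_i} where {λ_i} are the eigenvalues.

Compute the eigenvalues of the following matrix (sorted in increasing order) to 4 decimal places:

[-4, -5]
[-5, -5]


Since M is real symmetric, both eigenvalues are real; they are the roots of det(λI − M) = λ² − (tr M) λ + det M.
tr M = -4 + (-5) = -9.
det M = (-4)·(-5) − (-5)² = 20 − 25 = -5.
Characteristic polynomial: λ² + 9λ − 5 = 0.
Discriminant Δ = (tr M)² − 4·det M = 81 − (-20) = 101; √Δ = 10.049876.
λ = (tr M ± √Δ)/2 = (-9 ± 10.049876)/2, giving (tr M − √Δ)/2 = -9.5249 and (tr M + √Δ)/2 = 0.5249.

Eigenvalues sorted in increasing order: [-9.5249, 0.5249].


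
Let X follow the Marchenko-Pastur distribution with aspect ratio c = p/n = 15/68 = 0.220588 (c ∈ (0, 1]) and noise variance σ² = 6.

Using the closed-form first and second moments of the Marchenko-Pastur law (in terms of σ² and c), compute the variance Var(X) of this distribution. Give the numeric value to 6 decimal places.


Recall the MP moments m_1 = E[X] = σ² and m_2 = E[X²] = σ⁴ (1 + c).
m_1 = E[X] = σ² = 6, so m_1² = 36.
m_2 = E[X²] = σ⁴ (1 + c) = 36 · (1 + 0.220588) = 36 · 1.220588 = 43.941176.
(Note m_2 − m_1² simplifies to c · σ⁴ = 0.220588 · 36.)

Var(X) = m_2 − m_1² = 43.941176 − 36 = 7.941176.


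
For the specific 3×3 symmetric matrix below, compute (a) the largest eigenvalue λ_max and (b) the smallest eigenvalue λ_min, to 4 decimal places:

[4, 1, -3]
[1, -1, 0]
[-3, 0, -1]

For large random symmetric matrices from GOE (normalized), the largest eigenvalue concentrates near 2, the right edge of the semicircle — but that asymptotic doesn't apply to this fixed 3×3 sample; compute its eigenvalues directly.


Since M is real symmetric, all three eigenvalues are real; they are the roots of det(λI − M) = λ³ − (tr M) λ² + s λ − det M, where s is the sum of the principal 2×2 minors.
tr M = 4 + (-1) + (-1) = 2.
s = (4·(-1) − 1²) + (4·(-1) − (-3)²) + ((-1)·(-1) − 0²) = -5 + (-13) + 1 = -17.
det M (expand along row 1) = 4·1 − 1·(-1) + (-3)·(-3) = 14.
Characteristic polynomial: λ³ − 2λ² − 17λ − 14 = 0.
Substitute λ = y + (tr M)/3 = y + 0.666667 to remove the quadratic term: y³ + p·y + q = 0 with p = s − (tr M)²/3 = -18.333333 and q = −2(tr M)³/27 + (tr M)·s/3 − det M = -25.925926.
Three real roots ⇒ use the trigonometric (Viète) form: r = 2√(−p/3) = 4.944132, φ = arccos(3q/(p·r)) = arccos(0.858073) = 0.539292 rad.
y_k = r·cos(φ/3 − 2πk/3) for k = 0, 1, 2 gives y = 4.864462, -1.666667, -3.197796.
λ_k = y_k + 0.666667 gives λ = 5.5311, -1.0000, -2.5311 (check: the sum is 2.0000 = tr M).

Hence λ_max = 5.5311 and λ_min = -2.5311.


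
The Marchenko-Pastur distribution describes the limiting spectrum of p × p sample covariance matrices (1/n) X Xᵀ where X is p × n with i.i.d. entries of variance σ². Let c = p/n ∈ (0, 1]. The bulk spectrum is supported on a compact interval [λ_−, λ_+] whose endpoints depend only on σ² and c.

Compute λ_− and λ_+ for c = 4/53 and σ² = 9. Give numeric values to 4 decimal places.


c = 4/53 = 0.075472; √c = 0.274721.
λ_− = σ² (1 − √c)² = 9 · (1 − 0.274721)² = 9 · (0.725279)² = 4.734265.
λ_+ = σ² (1 + √c)² = 9 · (1 + 0.274721)² = 9 · (1.274721)² = 14.624226.

Rounded to 4 decimal places: λ_− ≈ 4.7343, λ_+ ≈ 14.6242.


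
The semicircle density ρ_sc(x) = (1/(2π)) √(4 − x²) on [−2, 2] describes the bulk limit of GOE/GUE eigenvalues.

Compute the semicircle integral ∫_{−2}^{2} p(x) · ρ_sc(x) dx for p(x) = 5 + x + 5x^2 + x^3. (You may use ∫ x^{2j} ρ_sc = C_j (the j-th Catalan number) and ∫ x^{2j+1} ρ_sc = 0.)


Write p(x) = Σ a_i x^i, split into monomials and integrate each against ρ_sc separately.
Using ∫ x^{2j} ρ_sc = C_j = (1/(j+1)) C(2j, j) (Catalan numbers) and ∫ x^{2j+1} ρ_sc = 0 (odd monomials vanish by symmetry):
  i = 0 (even): a_0 · C_{0} = 5 · 1 = 5
  i = 1 (odd): ∫ x^1 ρ_sc = 0 (vanishes)
  i = 2 (even): a_2 · C_{1} = 5 · 1 = 5
  i = 3 (odd): ∫ x^3 ρ_sc = 0 (vanishes)

Summing the contributions: ∫_{−2}^{2} p(x) ρ_sc(x) dx = 5 + 5 = 10.


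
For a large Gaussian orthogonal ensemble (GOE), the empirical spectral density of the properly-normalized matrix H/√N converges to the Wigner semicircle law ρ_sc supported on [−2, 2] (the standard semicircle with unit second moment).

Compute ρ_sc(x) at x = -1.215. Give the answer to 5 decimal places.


ρ_sc(x) = (1/(2π)) √(4 − x²). With x = -1.215:
  4 − x² = 4 − (-1.215)² = 4 − 1.476225 = 2.523775.
  √(4 − x²) = 1.588639.
  1/(2π) = 0.159155.
  ρ_sc(-1.215) = 0.159155 · 1.588639 = 0.252840.

Rounded to 5 decimal places: ρ_sc(-1.215) ≈ 0.25284.


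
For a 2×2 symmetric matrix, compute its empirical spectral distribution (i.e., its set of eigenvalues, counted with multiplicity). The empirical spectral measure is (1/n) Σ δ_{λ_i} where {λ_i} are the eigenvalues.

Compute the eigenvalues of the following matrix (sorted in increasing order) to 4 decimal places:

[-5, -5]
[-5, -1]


Since M is real symmetric, both eigenvalues are real; they are the roots of det(λI − M) = λ² − (tr M) λ + det M.
tr M = -5 + (-1) = -6.
det M = (-5)·(-1) − (-5)² = 5 − 25 = -20.
Characteristic polynomial: λ² + 6λ − 20 = 0.
Discriminant Δ = (tr M)² − 4·det M = 36 − (-80) = 116; √Δ = 10.770330.
λ = (tr M ± √Δ)/2 = (-6 ± 10.770330)/2, giving (tr M − √Δ)/2 = -8.3852 and (tr M + √Δ)/2 = 2.3852.

Eigenvalues sorted in increasing order: [-8.3852, 2.3852].


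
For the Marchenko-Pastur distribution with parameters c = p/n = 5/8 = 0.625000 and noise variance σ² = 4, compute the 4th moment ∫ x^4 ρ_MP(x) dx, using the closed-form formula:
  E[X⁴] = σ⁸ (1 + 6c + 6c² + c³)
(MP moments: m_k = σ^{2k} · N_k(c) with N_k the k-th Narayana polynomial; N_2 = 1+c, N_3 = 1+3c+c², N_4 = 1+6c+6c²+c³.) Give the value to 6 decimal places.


E[X⁴] = σ⁸ (1 + 6c + 6c² + c³) (fourth MP moment). With σ² = 4 (so σ⁸ = 256) and c = 5/8 = 0.625000: E[X⁴] = 256 · (1 + 6·0.625000 + 6·(0.625000)² + (0.625000)³) = 256 · 7.337891.

So E[X^4] = 1878.500000.


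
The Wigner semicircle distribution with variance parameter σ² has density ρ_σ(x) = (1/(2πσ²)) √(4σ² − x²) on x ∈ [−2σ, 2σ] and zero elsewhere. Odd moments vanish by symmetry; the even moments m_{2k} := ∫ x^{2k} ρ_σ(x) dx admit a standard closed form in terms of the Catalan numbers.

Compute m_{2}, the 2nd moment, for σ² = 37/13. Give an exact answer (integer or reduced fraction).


By the scaled semicircle moment identity, m_{2k} = σ^{2k} · C_k with k = 1.
C_1 = (1/(k+1)) · C(2k, k) = (1/2) · C(2, 1) = (1/2) · 2 = 1.
σ^{2k} = (σ²)^k = (37/13)^1 = 37/13.

Therefore m_{2} = σ^{2} · C_1 = (37/13) · 1 = 37/13.


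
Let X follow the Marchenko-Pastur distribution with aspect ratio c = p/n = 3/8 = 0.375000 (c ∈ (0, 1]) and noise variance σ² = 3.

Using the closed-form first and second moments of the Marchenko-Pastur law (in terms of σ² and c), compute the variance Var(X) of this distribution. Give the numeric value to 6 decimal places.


Recall the MP moments m_1 = E[X] = σ² and m_2 = E[X²] = σ⁴ (1 + c).
m_1 = E[X] = σ² = 3, so m_1² = 9.
m_2 = E[X²] = σ⁴ (1 + c) = 9 · (1 + 0.375000) = 9 · 1.375000 = 12.375000.
(Note m_2 − m_1² simplifies to c · σ⁴ = 0.375000 · 9.)

Var(X) = m_2 − m_1² = 12.375000 − 9 = 3.375000.


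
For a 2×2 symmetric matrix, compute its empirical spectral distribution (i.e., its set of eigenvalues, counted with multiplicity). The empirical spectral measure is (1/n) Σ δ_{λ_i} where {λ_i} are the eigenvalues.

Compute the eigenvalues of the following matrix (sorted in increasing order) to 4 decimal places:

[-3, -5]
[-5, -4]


Since M is real symmetric, both eigenvalues are real; they are the roots of det(λI − M) = λ² − (tr M) λ + det M.
tr M = -3 + (-4) = -7.
det M = (-3)·(-4) − (-5)² = 12 − 25 = -13.
Characteristic polynomial: λ² + 7λ − 13 = 0.
Discriminant Δ = (tr M)² − 4·det M = 49 − (-52) = 101; √Δ = 10.049876.
λ = (tr M ± √Δ)/2 = (-7 ± 10.049876)/2, giving (tr M − √Δ)/2 = -8.5249 and (tr M + √Δ)/2 = 1.5249.

Eigenvalues sorted in increasing order: [-8.5249, 1.5249].


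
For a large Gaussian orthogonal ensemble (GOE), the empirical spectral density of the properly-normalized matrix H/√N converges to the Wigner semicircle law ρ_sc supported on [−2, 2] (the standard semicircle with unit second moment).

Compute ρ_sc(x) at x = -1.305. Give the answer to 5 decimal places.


ρ_sc(x) = (1/(2π)) √(4 − x²). With x = -1.305:
  4 − x² = 4 − (-1.305)² = 4 − 1.703025 = 2.296975.
  √(4 − x²) = 1.515577.
  1/(2π) = 0.159155.
  ρ_sc(-1.305) = 0.159155 · 1.515577 = 0.241212.

Rounded to 5 decimal places: ρ_sc(-1.305) ≈ 0.24121.


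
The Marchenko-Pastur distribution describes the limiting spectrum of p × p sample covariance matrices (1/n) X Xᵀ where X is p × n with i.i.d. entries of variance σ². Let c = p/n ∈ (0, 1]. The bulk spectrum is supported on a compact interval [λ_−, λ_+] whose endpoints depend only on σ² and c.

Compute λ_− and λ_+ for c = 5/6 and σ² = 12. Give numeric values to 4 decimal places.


c = 5/6 = 0.833333; √c = 0.912871.
λ_− = σ² (1 − √c)² = 12 · (1 − 0.912871)² = 12 · (0.087129)² = 0.091098.
λ_+ = σ² (1 + √c)² = 12 · (1 + 0.912871)² = 12 · (1.912871)² = 43.908902.

Rounded to 4 decimal places: λ_− ≈ 0.0911, λ_+ ≈ 43.9089.


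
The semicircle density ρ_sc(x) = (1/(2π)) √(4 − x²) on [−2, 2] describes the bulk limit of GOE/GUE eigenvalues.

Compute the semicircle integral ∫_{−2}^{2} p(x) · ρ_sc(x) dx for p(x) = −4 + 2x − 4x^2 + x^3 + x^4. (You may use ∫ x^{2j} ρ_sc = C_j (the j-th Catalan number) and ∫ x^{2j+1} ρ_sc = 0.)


Write p(x) = Σ a_i x^i, split into monomials and integrate each against ρ_sc separately.
Using ∫ x^{2j} ρ_sc = C_j = (1/(j+1)) C(2j, j) (Catalan numbers) and ∫ x^{2j+1} ρ_sc = 0 (odd monomials vanish by symmetry):
  i = 0 (even): a_0 · C_{0} = -4 · 1 = -4
  i = 1 (odd): ∫ x^1 ρ_sc = 0 (vanishes)
  i = 2 (even): a_2 · C_{1} = -4 · 1 = -4
  i = 3 (odd): ∫ x^3 ρ_sc = 0 (vanishes)
  i = 4 (even): a_4 · C_{2} = 1 · 2 = 2

Summing the contributions: ∫_{−2}^{2} p(x) ρ_sc(x) dx = (-4) + (-4) + 2 = -6.


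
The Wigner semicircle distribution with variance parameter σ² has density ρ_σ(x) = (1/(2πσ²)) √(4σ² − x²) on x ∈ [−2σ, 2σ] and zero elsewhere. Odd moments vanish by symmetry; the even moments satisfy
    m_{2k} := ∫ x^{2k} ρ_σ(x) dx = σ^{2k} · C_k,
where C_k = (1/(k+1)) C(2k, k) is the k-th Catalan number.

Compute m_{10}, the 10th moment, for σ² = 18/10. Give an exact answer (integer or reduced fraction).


By the scaled semicircle moment identity, m_{2k} = σ^{2k} · C_k with k = 5.
C_5 = (1/(k+1)) · C(2k, k) = (1/6) · C(10, 5) = (1/6) · 252 = 42.
σ^{2k} = (σ²)^k = (18/10)^5 = 59049/3125.

Therefore m_{10} = σ^{10} · C_5 = (59049/3125) · 42 = 2480058/3125.


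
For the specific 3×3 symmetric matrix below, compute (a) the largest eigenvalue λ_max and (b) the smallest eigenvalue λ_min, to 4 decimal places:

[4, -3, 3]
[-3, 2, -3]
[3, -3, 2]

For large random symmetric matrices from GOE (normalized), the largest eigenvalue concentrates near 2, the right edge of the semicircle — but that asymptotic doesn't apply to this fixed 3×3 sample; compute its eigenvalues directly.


Since M is real symmetric, all three eigenvalues are real; they are the roots of det(λI − M) = λ³ − (tr M) λ² + s λ − det M, where s is the sum of the principal 2×2 minors.
tr M = 4 + 2 + 2 = 8.
s = (4·2 − (-3)²) + (4·2 − 3²) + (2·2 − (-3)²) = -1 + (-1) + (-5) = -7.
det M (expand along row 1) = 4·(-5) − (-3)·3 + 3·3 = -2.
Characteristic polynomial: λ³ − 8λ² − 7λ + 2 = 0.
Substitute λ = y + (tr M)/3 = y + 2.666667 to remove the quadratic term: y³ + p·y + q = 0 with p = s − (tr M)²/3 = -28.333333 and q = −2(tr M)³/27 + (tr M)·s/3 − det M = -54.592593.
Three real roots ⇒ use the trigonometric (Viète) form: r = 2√(−p/3) = 6.146363, φ = arccos(3q/(p·r)) = arccos(0.940457) = 0.346823 rad.
y_k = r·cos(φ/3 − 2πk/3) for k = 0, 1, 2 gives y = 6.105335, -2.438669, -3.666667.
λ_k = y_k + 2.666667 gives λ = 8.7720, 0.2280, -1.0000 (check: the sum is 8.0000 = tr M).

Hence λ_max = 8.7720 and λ_min = -1.0000.


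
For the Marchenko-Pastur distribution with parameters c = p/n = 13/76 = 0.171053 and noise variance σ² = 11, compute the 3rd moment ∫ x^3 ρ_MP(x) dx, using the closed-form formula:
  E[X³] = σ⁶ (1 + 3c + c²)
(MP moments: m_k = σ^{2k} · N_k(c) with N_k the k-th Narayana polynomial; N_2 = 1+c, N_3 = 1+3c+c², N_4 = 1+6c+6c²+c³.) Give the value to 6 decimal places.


E[X³] = σ⁶ (1 + 3c + c²) (third MP moment). With σ² = 11 (so σ⁶ = 1331) and c = 13/76 = 0.171053: E[X³] = 1331 · (1 + 3·0.171053 + (0.171053)²) = 1331 · 1.542417.

So E[X^3] = 2052.956891.


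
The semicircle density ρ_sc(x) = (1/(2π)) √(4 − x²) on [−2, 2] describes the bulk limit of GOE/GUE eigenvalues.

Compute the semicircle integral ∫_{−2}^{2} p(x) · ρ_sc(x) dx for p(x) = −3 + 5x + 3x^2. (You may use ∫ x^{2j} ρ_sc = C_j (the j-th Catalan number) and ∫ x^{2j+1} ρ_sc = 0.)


Write p(x) = Σ a_i x^i, split into monomials and integrate each against ρ_sc separately.
Using ∫ x^{2j} ρ_sc = C_j = (1/(j+1)) C(2j, j) (Catalan numbers) and ∫ x^{2j+1} ρ_sc = 0 (odd monomials vanish by symmetry):
  i = 0 (even): a_0 · C_{0} = -3 · 1 = -3
  i = 1 (odd): ∫ x^1 ρ_sc = 0 (vanishes)
  i = 2 (even): a_2 · C_{1} = 3 · 1 = 3

Summing the contributions: ∫_{−2}^{2} p(x) ρ_sc(x) dx = (-3) + 3 = 0.


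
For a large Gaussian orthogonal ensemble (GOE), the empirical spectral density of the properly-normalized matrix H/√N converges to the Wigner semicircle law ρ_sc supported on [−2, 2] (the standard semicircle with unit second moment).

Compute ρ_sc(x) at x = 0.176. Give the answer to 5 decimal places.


ρ_sc(x) = (1/(2π)) √(4 − x²). With x = 0.176:
  4 − x² = 4 − (0.176)² = 4 − 0.030976 = 3.969024.
  √(4 − x²) = 1.992241.
  1/(2π) = 0.159155.
  ρ_sc(0.176) = 0.159155 · 1.992241 = 0.317075.

Rounded to 5 decimal places: ρ_sc(0.176) ≈ 0.31707.


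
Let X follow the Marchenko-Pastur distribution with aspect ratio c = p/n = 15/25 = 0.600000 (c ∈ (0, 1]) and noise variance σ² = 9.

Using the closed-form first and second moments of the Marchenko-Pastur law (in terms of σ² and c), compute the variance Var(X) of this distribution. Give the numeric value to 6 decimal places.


Recall the MP moments m_1 = E[X] = σ² and m_2 = E[X²] = σ⁴ (1 + c).
m_1 = E[X] = σ² = 9, so m_1² = 81.
m_2 = E[X²] = σ⁴ (1 + c) = 81 · (1 + 0.600000) = 81 · 1.600000 = 129.600000.
(Note m_2 − m_1² simplifies to c · σ⁴ = 0.600000 · 81.)

Var(X) = m_2 − m_1² = 129.600000 − 81 = 48.600000.


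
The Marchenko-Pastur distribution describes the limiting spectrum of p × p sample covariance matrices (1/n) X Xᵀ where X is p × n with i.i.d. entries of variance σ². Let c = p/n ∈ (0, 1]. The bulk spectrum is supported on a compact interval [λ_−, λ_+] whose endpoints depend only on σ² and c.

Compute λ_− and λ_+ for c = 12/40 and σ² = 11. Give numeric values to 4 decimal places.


c = 12/40 = 0.300000; √c = 0.547723.
λ_− = σ² (1 − √c)² = 11 · (1 − 0.547723)² = 11 · (0.452277)² = 2.250104.
λ_+ = σ² (1 + √c)² = 11 · (1 + 0.547723)² = 11 · (1.547723)² = 26.349896.

Rounded to 4 decimal places: λ_− ≈ 2.2501, λ_+ ≈ 26.3499.


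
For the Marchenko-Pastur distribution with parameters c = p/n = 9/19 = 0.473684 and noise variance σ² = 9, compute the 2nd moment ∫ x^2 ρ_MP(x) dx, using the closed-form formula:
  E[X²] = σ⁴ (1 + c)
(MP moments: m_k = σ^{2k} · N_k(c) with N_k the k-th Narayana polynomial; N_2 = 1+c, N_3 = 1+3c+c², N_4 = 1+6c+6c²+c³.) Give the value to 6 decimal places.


E[X²] = σ⁴ (1 + c) (second MP moment). With σ² = 9 (so σ⁴ = 81) and c = 9/19 = 0.473684: E[X²] = 81 · (1 + 0.473684) = 81 · 1.473684.

So E[X^2] = 119.368421.


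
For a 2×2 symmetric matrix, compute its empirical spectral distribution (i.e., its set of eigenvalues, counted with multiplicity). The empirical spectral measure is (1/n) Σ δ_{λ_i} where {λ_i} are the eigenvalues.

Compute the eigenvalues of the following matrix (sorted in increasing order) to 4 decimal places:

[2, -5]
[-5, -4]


Since M is real symmetric, both eigenvalues are real; they are the roots of det(λI − M) = λ² − (tr M) λ + det M.
tr M = 2 + (-4) = -2.
det M = 2·(-4) − (-5)² = -8 − 25 = -33.
Characteristic polynomial: λ² + 2λ − 33 = 0.
Discriminant Δ = (tr M)² − 4·det M = 4 − (-132) = 136; √Δ = 11.661904.
λ = (tr M ± √Δ)/2 = (-2 ± 11.661904)/2, giving (tr M − √Δ)/2 = -6.8310 and (tr M + √Δ)/2 = 4.8310.

Eigenvalues sorted in increasing order: [-6.8310, 4.8310].


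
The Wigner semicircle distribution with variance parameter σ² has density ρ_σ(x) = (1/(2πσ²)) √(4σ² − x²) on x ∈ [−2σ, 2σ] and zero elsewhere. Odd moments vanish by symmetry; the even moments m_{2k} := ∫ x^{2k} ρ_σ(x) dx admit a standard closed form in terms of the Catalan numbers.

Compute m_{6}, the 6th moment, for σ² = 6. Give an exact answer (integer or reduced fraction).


By the scaled semicircle moment identity, m_{2k} = σ^{2k} · C_k with k = 3.
C_3 = (1/(k+1)) · C(2k, k) = (1/4) · C(6, 3) = (1/4) · 20 = 5.
σ^{2k} = (σ²)^k = (6)^3 = 216.

Therefore m_{6} = σ^{6} · C_3 = 216 · 5 = 1080.


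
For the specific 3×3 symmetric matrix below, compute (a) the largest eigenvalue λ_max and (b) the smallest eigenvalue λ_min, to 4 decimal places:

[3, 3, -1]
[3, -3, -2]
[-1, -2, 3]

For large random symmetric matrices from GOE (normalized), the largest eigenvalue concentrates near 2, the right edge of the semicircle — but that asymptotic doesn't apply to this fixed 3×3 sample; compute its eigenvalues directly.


Since M is real symmetric, all three eigenvalues are real; they are the roots of det(λI − M) = λ³ − (tr M) λ² + s λ − det M, where s is the sum of the principal 2×2 minors.
tr M = 3 + (-3) + 3 = 3.
s = (3·(-3) − 3²) + (3·3 − (-1)²) + ((-3)·3 − (-2)²) = -18 + 8 + (-13) = -23.
det M (expand along row 1) = 3·(-13) − 3·7 + (-1)·(-9) = -51.
Characteristic polynomial: λ³ − 3λ² − 23λ + 51 = 0.
Substitute λ = y + (tr M)/3 = y + 1.000000 to remove the quadratic term: y³ + p·y + q = 0 with p = s − (tr M)²/3 = -26.000000 and q = −2(tr M)³/27 + (tr M)·s/3 − det M = 26.000000.
Three real roots ⇒ use the trigonometric (Viète) form: r = 2√(−p/3) = 5.887841, φ = arccos(3q/(p·r)) = arccos(-0.509525) = 2.105429 rad.
y_k = r·cos(φ/3 − 2πk/3) for k = 0, 1, 2 gives y = 4.496398, 1.043731, -5.540129.
λ_k = y_k + 1.000000 gives λ = 5.4964, 2.0437, -4.5401 (check: the sum is 3.0000 = tr M).

Hence λ_max = 5.4964 and λ_min = -4.5401.


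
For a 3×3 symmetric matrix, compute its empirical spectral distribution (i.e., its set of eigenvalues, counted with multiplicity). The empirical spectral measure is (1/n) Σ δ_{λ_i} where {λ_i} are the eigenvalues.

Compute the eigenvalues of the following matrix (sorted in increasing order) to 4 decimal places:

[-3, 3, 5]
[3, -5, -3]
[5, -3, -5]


Since M is real symmetric, all three eigenvalues are real; they are the roots of det(λI − M) = λ³ − (tr M) λ² + s λ − det M, where s is the sum of the principal 2×2 minors.
tr M = -3 + (-5) + (-5) = -13.
s = ((-3)·(-5) − 3²) + ((-3)·(-5) − 5²) + ((-5)·(-5) − (-3)²) = 6 + (-10) + 16 = 12.
det M (expand along row 1) = (-3)·16 − 3·0 + 5·16 = 32.
Characteristic polynomial: λ³ + 13λ² + 12λ − 32 = 0.
Substitute λ = y + (tr M)/3 = y − 4.333333 to remove the quadratic term: y³ + p·y + q = 0 with p = s − (tr M)²/3 = -44.333333 and q = −2(tr M)³/27 + (tr M)·s/3 − det M = 78.740741.
Three real roots ⇒ use the trigonometric (Viète) form: r = 2√(−p/3) = 7.688375, φ = arccos(3q/(p·r)) = arccos(-0.693036) = 2.336488 rad.
y_k = r·cos(φ/3 − 2πk/3) for k = 0, 1, 2 gives y = 5.472096, 1.941073, -7.413169.
λ_k = y_k − 4.333333 gives λ = 1.1388, -2.3923, -11.7465 (check: the sum is -13.0000 = tr M).

Eigenvalues sorted in increasing order: [-11.7465, -2.3923, 1.1388].


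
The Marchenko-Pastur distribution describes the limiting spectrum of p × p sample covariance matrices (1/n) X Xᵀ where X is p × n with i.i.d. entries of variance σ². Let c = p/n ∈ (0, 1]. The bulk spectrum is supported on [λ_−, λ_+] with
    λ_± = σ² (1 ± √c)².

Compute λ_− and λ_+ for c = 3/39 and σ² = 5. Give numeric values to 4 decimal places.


c = 3/39 = 0.076923; √c = 0.277350.
λ_− = σ² (1 − √c)² = 5 · (1 − 0.277350)² = 5 · (0.722650)² = 2.611114.
λ_+ = σ² (1 + √c)² = 5 · (1 + 0.277350)² = 5 · (1.277350)² = 8.158116.

Rounded to 4 decimal places: λ_− ≈ 2.6111, λ_+ ≈ 8.1581.


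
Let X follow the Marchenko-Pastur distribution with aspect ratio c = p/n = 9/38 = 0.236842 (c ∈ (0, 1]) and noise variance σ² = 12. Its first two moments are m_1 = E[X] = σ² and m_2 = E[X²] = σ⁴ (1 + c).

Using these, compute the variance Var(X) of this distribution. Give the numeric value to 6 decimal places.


m_1 = E[X] = σ² = 12, so m_1² = 144.
m_2 = E[X²] = σ⁴ (1 + c) = 144 · (1 + 0.236842) = 144 · 1.236842 = 178.105263.
(Note m_2 − m_1² simplifies to c · σ⁴ = 0.236842 · 144.)

Var(X) = m_2 − m_1² = 178.105263 − 144 = 34.105263.


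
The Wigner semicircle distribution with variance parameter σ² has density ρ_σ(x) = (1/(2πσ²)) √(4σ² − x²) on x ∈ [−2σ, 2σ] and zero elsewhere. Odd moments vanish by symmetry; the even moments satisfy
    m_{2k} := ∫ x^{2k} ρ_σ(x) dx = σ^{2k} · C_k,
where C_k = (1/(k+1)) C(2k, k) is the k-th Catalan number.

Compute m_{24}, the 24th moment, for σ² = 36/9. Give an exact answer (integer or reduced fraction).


By the scaled semicircle moment identity, m_{2k} = σ^{2k} · C_k with k = 12.
C_12 = (1/(k+1)) · C(2k, k) = (1/13) · C(24, 12) = (1/13) · 2704156 = 208012.
σ^{2k} = (σ²)^k = (36/9)^12 = 16777216.

Therefore m_{24} = σ^{24} · C_12 = 16777216 · 208012 = 3489862254592.


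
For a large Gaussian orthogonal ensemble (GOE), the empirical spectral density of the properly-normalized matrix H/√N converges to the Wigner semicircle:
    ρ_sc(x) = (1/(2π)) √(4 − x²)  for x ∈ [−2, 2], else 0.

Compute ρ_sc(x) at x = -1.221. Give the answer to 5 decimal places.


ρ_sc(x) = (1/(2π)) √(4 − x²). With x = -1.221:
  4 − x² = 4 − (-1.221)² = 4 − 1.490841 = 2.509159.
  √(4 − x²) = 1.584033.
  1/(2π) = 0.159155.
  ρ_sc(-1.221) = 0.159155 · 1.584033 = 0.252107.

Rounded to 5 decimal places: ρ_sc(-1.221) ≈ 0.25211.


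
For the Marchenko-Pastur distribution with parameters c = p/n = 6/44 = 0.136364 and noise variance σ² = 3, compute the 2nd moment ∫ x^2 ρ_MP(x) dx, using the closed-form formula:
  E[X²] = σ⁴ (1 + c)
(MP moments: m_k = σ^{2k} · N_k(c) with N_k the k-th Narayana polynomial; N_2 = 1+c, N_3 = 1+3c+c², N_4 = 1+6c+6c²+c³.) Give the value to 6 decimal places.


E[X²] = σ⁴ (1 + c) (second MP moment). With σ² = 3 (so σ⁴ = 9) and c = 6/44 = 0.136364: E[X²] = 9 · (1 + 0.136364) = 9 · 1.136364.

So E[X^2] = 10.227273.
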